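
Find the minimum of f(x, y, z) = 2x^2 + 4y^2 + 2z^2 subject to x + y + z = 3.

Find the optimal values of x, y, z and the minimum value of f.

Using Lagrange multipliers on f = 2x^2 + 4y^2 + 2z^2 with constraint x + y + z = 3:
Conditions: 2*2*x = lambda, 2*4*y = lambda, 2*2*z = lambda
So x = lambda/4, y = lambda/8, z = lambda/4
Substituting into constraint: lambda * (5/8) = 3
lambda = 24/5
x = 6/5, y = 3/5, z = 6/5
Minimum value = 36/5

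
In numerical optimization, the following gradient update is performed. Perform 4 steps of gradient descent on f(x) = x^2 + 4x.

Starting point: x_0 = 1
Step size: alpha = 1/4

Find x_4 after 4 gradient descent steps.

f(x) = x^2 + 4x, f'(x) = 2x + (4)
Step 1: f'(1) = 6, x_1 = 1 - 1/4 * 6 = -1/2
Step 2: f'(-1/2) = 3, x_2 = -1/2 - 1/4 * 3 = -5/4
Step 3: f'(-5/4) = 3/2, x_3 = -5/4 - 1/4 * 3/2 = -13/8
Step 4: f'(-13/8) = 3/4, x_4 = -13/8 - 1/4 * 3/4 = -29/16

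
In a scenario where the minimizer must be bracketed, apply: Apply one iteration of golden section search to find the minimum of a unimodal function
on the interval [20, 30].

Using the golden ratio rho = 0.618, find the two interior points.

Golden section search on [20, 30].
Golden ratio rho = 0.618 (approx).
Interior points:
  x_1 = 20 + (1-0.618)*10 = 23.8200
  x_2 = 20 + 0.618*10 = 26.1800
Compare f(x_1) and f(x_2) to determine which subinterval to keep.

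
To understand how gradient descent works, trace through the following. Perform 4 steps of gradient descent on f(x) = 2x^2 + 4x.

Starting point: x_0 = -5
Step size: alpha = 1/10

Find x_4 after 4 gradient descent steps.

f(x) = 2x^2 + 4x, f'(x) = 4x + (4)
Step 1: f'(-5) = -16, x_1 = -5 - 1/10 * -16 = -17/5
Step 2: f'(-17/5) = -48/5, x_2 = -17/5 - 1/10 * -48/5 = -61/25
Step 3: f'(-61/25) = -144/25, x_3 = -61/25 - 1/10 * -144/25 = -233/125
Step 4: f'(-233/125) = -432/125, x_4 = -233/125 - 1/10 * -432/125 = -949/625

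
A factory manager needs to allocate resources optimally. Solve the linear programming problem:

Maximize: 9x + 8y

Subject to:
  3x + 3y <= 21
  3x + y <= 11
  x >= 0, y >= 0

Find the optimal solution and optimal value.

Feasible vertices: (0, 0), (0, 7), (2, 5), (11/3, 0)
Objective 9x + 8y at each:
  (0, 0): 0
  (0, 7): 56
  (2, 5): 58
  (11/3, 0): 33
Maximum is 58 at (2, 5).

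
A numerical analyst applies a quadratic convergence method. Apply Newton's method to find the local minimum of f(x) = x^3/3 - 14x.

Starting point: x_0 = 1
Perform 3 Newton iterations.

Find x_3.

f(x) = x^3/3 - 14x
f'(x) = x^2 - 14, f''(x) = 2x
Newton update: x_{n+1} = x_n - (x_n^2 - 14)/(2*x_n)
Step 1: x_0 = 1, f'=-13, f''=2, x_1 = 15/2
Step 2: x_1 = 15/2, f'=169/4, f''=15, x_2 = 281/60
Step 3: x_2 = 281/60, f'=28561/3600, f''=281/30, x_3 = 129361/33720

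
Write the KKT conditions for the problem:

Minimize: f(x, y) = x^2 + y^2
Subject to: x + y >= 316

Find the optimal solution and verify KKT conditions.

KKT conditions for min x^2 + y^2 s.t. x + y >= 316:
Stationarity: 2x = mu, 2y = mu
So x = y = mu/2.
Complementary slackness: mu*(x + y - 316) = 0
Primal feasibility: x + y >= 316; dual feasibility: mu >= 0
If mu = 0 then x = y = 0, but 0 + 0 < 316 is infeasible, so the constraint is active.
Constraint active: x + y = 2*(mu/2) = 316 => mu = 316
x = y = 158, f = 49928
Verify: stationarity 2*158 = 316 = mu; primal 158 + 158 = 316 >= 316; dual mu = 316 >= 0; complementary slackness 316*(316 - 316) = 0. All KKT conditions hold.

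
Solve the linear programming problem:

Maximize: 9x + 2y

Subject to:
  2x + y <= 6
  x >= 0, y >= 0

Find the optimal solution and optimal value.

The feasible region has vertices at [(0, 0), (3, 0), (0, 6)].
Checking objective 9x + 2y at each vertex:
  (0, 0): 9*0 + 2*0 = 0
  (3, 0): 9*3 + 2*0 = 27
  (0, 6): 9*0 + 2*6 = 12
Maximum is 27 at (3, 0).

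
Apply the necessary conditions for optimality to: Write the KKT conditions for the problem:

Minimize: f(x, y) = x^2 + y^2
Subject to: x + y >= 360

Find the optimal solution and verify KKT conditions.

KKT conditions for min x^2 + y^2 s.t. x + y >= 360:
Stationarity: 2x = mu, 2y = mu
So x = y = mu/2.
Complementary slackness: mu*(x + y - 360) = 0
Primal feasibility: x + y >= 360; dual feasibility: mu >= 0
If mu = 0 then x = y = 0, but 0 + 0 < 360 is infeasible, so the constraint is active.
Constraint active: x + y = 2*(mu/2) = 360 => mu = 360
x = y = 180, f = 64800
Verify: stationarity 2*180 = 360 = mu; primal 180 + 180 = 360 >= 360; dual mu = 360 >= 0; complementary slackness 360*(360 - 360) = 0. All KKT conditions hold.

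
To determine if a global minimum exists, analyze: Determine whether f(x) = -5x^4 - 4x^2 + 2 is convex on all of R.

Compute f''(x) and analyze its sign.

f(x) = -5x^4 - 4x^2 + 2
f'(x) = -20x^3 + -8x
f''(x) = -60x^2 + -8
f''(x) = -60x^2 + -8 <= -8 < 0 for all x
Therefore, f is concave on R.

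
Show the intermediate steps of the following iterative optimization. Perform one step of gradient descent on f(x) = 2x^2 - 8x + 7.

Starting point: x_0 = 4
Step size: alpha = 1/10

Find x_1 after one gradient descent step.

f(x) = 2x^2 - 8x + 7
f'(x) = 4x - 8
f'(4) = 4*4 + (-8) = 8
x_1 = x_0 - alpha * f'(x_0) = 4 - 1/10 * 8 = 16/5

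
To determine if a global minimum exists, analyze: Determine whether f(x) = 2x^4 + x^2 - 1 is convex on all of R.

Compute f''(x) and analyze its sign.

f(x) = 2x^4 + x^2 - 1
f'(x) = 8x^3 + 2x
f''(x) = 24x^2 + 2
f''(x) = 24x^2 + 2 >= 2 > 0 for all x
Therefore, f is convex on R.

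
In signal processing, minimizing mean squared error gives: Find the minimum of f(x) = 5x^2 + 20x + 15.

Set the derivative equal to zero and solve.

f(x) = 5x^2 + 20x + 15
f'(x) = 10x + (20) = 0
x = -20/10 = -2
f(-2) = -5
Since f''(x) = 10 > 0, this is a minimum.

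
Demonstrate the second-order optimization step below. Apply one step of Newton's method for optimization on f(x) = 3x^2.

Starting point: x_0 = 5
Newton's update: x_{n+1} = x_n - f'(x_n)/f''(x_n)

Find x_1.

f(x) = 3x^2
f'(x) = 6x + (0), f''(x) = 6
Newton step: x_1 = x_0 - f'(x_0)/f''(x_0)
f'(5) = 30
x_1 = 5 - 30/6 = 0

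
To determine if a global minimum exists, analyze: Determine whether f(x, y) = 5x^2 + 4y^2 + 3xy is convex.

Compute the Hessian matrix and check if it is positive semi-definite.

f(x,y) = 5x^2 + 4y^2 + 3xy
Hessian H = [[10, 3], [3, 8]]
trace(H) = 18, det(H) = 71
Eigenvalues: (18 +/- sqrt(40)) / 2 = 12.16, 5.838
Since both eigenvalues > 0, f is convex.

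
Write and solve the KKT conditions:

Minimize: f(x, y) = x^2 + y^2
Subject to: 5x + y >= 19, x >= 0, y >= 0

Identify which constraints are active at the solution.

KKT conditions for min x^2 + y^2 s.t. 5x + 1y >= 19, x >= 0, y >= 0:
Stationarity: 2x = mu*5 + mu_x, 2y = mu*1 + mu_y, with mu, mu_x, mu_y >= 0
Complementary slackness: mu*(5x + y - 19) = 0, mu_x*x = 0, mu_y*y = 0
(0, 0) is infeasible (5*0 + 1*0 < 19), so if mu = 0 stationarity would force x = mu_x/2 >= 0, y = mu_y/2 >= 0 with mu_x*x = mu_y*y = 0, i.e. x = y = 0: contradiction. Hence mu > 0 and 5x + y = 19 is active.
Try x > 0, y > 0 (so mu_x = mu_y = 0): x = 5*mu/2, y = 1*mu/2
Substitute: 5*(5*mu/2) + 1*(1*mu/2) = 19
  mu*26/2 = 19 => mu = 19/13
x* = 95/26 > 0, y* = 19/26 > 0, consistent with mu_x = mu_y = 0.
f is convex and the constraints are linear, so this KKT point is the global minimum.
f* = 361/26
Active constraints: 5x + y >= 19 (holds with equality, mu = 19/13 > 0); x >= 0 and y >= 0 are inactive (mu_x = mu_y = 0).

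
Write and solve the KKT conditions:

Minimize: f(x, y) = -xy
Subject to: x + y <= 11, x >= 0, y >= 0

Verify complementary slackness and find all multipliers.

Problem: min -xy s.t. x + y <= 11 (multiplier lambda), x >= 0 (mu_x), y >= 0 (mu_y)
KKT stationarity: -y + lambda - mu_x = 0, -x + lambda - mu_y = 0, with lambda, mu_x, mu_y >= 0
Complementary slackness: lambda*(x + y - 11) = 0, mu_x*x = 0, mu_y*y = 0
If lambda = 0: y = -mu_x <= 0 and x = -mu_y <= 0 force x = y = 0 with f = 0; but x = y = 11/2 is feasible with f = -121/4 < 0, so this is not the minimum. Hence lambda > 0 and x + y = 11.
Try x > 0, y > 0 (so mu_x = mu_y = 0): y = lambda, x = lambda => x = y = lambda
x + y = 11 => 2*lambda = 11 => lambda = 11/2
x* = y* = 11/2 > 0, consistent with mu_x = mu_y = 0.
(Any feasible point with x = 0 or y = 0 has f = 0 > -121/4, so the minimum is not on those boundaries.)
min(-xy) = -121/4 (i.e. max xy = 121/4)
Multipliers: lambda = 11/2, mu_x = 0, mu_y = 0
Complementary slackness: lambda*(x + y - 11) = 11/2*(11/2 + 11/2 - 11) = 0, mu_x*x = 0*11/2 = 0, mu_y*y = 0*11/2 = 0. Satisfied.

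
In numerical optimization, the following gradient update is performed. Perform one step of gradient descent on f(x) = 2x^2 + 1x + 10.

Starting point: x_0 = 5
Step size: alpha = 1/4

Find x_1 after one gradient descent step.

f(x) = 2x^2 + 1x + 10
f'(x) = 4x + 1
f'(5) = 4*5 + (1) = 21
x_1 = x_0 - alpha * f'(x_0) = 5 - 1/4 * 21 = -1/4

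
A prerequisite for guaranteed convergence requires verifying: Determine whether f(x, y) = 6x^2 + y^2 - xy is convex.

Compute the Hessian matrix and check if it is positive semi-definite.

f(x,y) = 6x^2 + y^2 - xy
Hessian H = [[12, -1], [-1, 2]]
trace(H) = 14, det(H) = 23
Eigenvalues: (14 +/- sqrt(104)) / 2 = 12.1, 1.901
Since both eigenvalues > 0, f is convex.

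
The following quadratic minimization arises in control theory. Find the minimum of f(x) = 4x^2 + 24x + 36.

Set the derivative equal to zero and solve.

f(x) = 4x^2 + 24x + 36
f'(x) = 8x + (24) = 0
x = -24/8 = -3
f(-3) = 0
Since f''(x) = 8 > 0, this is a minimum.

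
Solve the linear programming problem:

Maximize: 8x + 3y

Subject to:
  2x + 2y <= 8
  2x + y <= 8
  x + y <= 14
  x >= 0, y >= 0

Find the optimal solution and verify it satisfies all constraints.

Feasible vertices: (0, 0), (0, 4), (4, 0)
Objective 8x + 3y at each vertex:
  (0, 0): 0
  (0, 4): 12
  (4, 0): 32
Maximum is 32 at (4, 0).
Verify constraints at (x, y) = (4, 0):
  2*4 + 2*0 = 8 <= 8 (active)
  2*4 + 1*0 = 8 <= 8 (active)
  1*4 + 1*0 = 4 <= 14
  x = 4 >= 0, y = 0 >= 0. All constraints satisfied.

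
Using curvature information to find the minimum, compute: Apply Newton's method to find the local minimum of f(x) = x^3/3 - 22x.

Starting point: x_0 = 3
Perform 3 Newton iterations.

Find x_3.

f(x) = x^3/3 - 22x
f'(x) = x^2 - 22, f''(x) = 2x
Newton update: x_{n+1} = x_n - (x_n^2 - 22)/(2*x_n)
Step 1: x_0 = 3, f'=-13, f''=6, x_1 = 31/6
Step 2: x_1 = 31/6, f'=169/36, f''=31/3, x_2 = 1753/372
Step 3: x_2 = 1753/372, f'=28561/138384, f''=1753/186, x_3 = 6117457/1304232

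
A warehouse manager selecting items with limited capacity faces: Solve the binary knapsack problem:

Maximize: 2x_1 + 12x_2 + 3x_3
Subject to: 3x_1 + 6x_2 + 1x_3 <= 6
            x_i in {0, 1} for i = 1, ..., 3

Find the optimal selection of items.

Items: item 1 (v=2, w=3), item 2 (v=12, w=6), item 3 (v=3, w=1)
Capacity: 6
Checking all 8 subsets (w = total weight, v = total value):
  {}: w = 0, v = 0
  {1}: w = 3, v = 2
  {2}: w = 6, v = 12
  {3}: w = 1, v = 3
  {1, 2}: w = 9 > 6, infeasible
  {1, 3}: w = 4, v = 5
  {2, 3}: w = 7 > 6, infeasible
  {1, 2, 3}: w = 10 > 6, infeasible
Best feasible subset: items [2]
Total weight: 6 <= 6, total value: 12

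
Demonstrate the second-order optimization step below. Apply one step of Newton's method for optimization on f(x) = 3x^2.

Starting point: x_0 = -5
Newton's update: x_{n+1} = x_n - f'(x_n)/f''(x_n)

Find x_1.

f(x) = 3x^2
f'(x) = 6x + (0), f''(x) = 6
Newton step: x_1 = x_0 - f'(x_0)/f''(x_0)
f'(-5) = -30
x_1 = -5 - -30/6 = 0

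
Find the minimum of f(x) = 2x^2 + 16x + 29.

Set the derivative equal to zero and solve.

f(x) = 2x^2 + 16x + 29
f'(x) = 4x + (16) = 0
x = -16/4 = -4
f(-4) = -3
Since f''(x) = 4 > 0, this is a minimum.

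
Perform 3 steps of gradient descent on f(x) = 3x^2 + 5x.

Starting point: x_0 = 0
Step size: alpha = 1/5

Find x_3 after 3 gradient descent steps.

f(x) = 3x^2 + 5x, f'(x) = 6x + (5)
Step 1: f'(0) = 5, x_1 = 0 - 1/5 * 5 = -1
Step 2: f'(-1) = -1, x_2 = -1 - 1/5 * -1 = -4/5
Step 3: f'(-4/5) = 1/5, x_3 = -4/5 - 1/5 * 1/5 = -21/25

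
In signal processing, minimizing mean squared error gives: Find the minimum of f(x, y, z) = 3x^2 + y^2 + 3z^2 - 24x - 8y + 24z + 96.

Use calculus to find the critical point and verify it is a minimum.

f(x,y,z) = 3x^2 + y^2 + 3z^2 - 24x - 8y + 24z + 96
df/dx = 6x + (-24) = 0 => x = 4
df/dy = 2y + (-8) = 0 => y = 4
df/dz = 6z + (24) = 0 => z = -4
f(4,4,-4) = 3*(4)^2 + 1*(4)^2 + 3*(-4)^2 + -24*(4) + -8*(4) + 24*(-4) + 96 = -16
Hessian is diagonal with entries 6, 2, 6 > 0, confirmed minimum.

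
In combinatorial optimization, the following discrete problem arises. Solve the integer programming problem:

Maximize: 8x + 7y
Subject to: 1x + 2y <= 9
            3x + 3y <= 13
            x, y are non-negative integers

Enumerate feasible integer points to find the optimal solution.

Constraint 1: 1x + 2y <= 9
Constraint 2: 3x + 3y <= 13
Feasible x range (need y >= 0): 0 <= x <= min(9/1, 13/3) => x in {0, ..., 4}.
Enumerate feasible integer points row by row (the coefficient of y is 7 > 0, so for each x the largest feasible y gives the best value):
  x = 0: y <= min((9 - 1*0)/2, (13 - 3*0)/3) => y in {0, ..., 4}; best 8*0 + 7*4 = 28
  x = 1: y <= min((9 - 1*1)/2, (13 - 3*1)/3) => y in {0, ..., 3}; best 8*1 + 7*3 = 29
  x = 2: y <= min((9 - 1*2)/2, (13 - 3*2)/3) => y in {0, ..., 2}; best 8*2 + 7*2 = 30
  x = 3: y <= min((9 - 1*3)/2, (13 - 3*3)/3) => y in {0, ..., 1}; best 8*3 + 7*1 = 31
  x = 4: y <= min((9 - 1*4)/2, (13 - 3*4)/3) => y in {0}; best 8*4 + 7*0 = 32
The maximum 8x + 7y = 32 is achieved at x = 4, y = 0.
Check: 1*4 + 2*0 = 4 <= 9 and 3*4 + 3*0 = 12 <= 13.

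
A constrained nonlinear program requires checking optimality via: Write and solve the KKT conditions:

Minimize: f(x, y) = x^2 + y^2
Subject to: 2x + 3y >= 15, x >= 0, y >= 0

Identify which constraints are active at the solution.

KKT conditions for min x^2 + y^2 s.t. 2x + 3y >= 15, x >= 0, y >= 0:
Stationarity: 2x = mu*2 + mu_x, 2y = mu*3 + mu_y, with mu, mu_x, mu_y >= 0
Complementary slackness: mu*(2x + 3y - 15) = 0, mu_x*x = 0, mu_y*y = 0
(0, 0) is infeasible (2*0 + 3*0 < 15), so if mu = 0 stationarity would force x = mu_x/2 >= 0, y = mu_y/2 >= 0 with mu_x*x = mu_y*y = 0, i.e. x = y = 0: contradiction. Hence mu > 0 and 2x + 3y = 15 is active.
Try x > 0, y > 0 (so mu_x = mu_y = 0): x = 2*mu/2, y = 3*mu/2
Substitute: 2*(2*mu/2) + 3*(3*mu/2) = 15
  mu*13/2 = 15 => mu = 30/13
x* = 30/13 > 0, y* = 45/13 > 0, consistent with mu_x = mu_y = 0.
f is convex and the constraints are linear, so this KKT point is the global minimum.
f* = 225/13
Active constraints: 2x + 3y >= 15 (holds with equality, mu = 30/13 > 0); x >= 0 and y >= 0 are inactive (mu_x = mu_y = 0).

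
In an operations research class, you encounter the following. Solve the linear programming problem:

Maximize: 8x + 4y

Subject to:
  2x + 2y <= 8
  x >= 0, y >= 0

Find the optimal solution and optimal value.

The feasible region has vertices at [(0, 0), (4, 0), (0, 4)].
Checking objective 8x + 4y at each vertex:
  (0, 0): 8*0 + 4*0 = 0
  (4, 0): 8*4 + 4*0 = 32
  (0, 4): 8*0 + 4*4 = 16
Maximum is 32 at (4, 0).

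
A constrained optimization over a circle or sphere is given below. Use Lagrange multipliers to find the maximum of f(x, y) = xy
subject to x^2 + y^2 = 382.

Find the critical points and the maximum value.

Lagrange conditions: y = 2*lambda*x and x = 2*lambda*y
If x = 0 then y = 0, violating the constraint, so x, y != 0.
Dividing: y/x = x/y => x^2 = y^2 => y = x or y = -x
Constraint: 2x^2 = 382 => x^2 = 191 => x = +/-sqrt(191)
Critical points: (sqrt(191), sqrt(191)), (-sqrt(191), -sqrt(191)), (sqrt(191), -sqrt(191)), (-sqrt(191), sqrt(191))
  y = x:  xy = x^2 = 191  at (sqrt(191), sqrt(191)) and (-sqrt(191), -sqrt(191))
  y = -x: xy = -x^2 = -191 at (sqrt(191), -sqrt(191)) and (-sqrt(191), sqrt(191))
Maximum xy = 191 at (sqrt(191), sqrt(191)) and (-sqrt(191), -sqrt(191))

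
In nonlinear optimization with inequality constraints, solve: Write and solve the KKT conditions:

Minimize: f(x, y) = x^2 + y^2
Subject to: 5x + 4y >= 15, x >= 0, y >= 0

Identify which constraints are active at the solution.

KKT conditions for min x^2 + y^2 s.t. 5x + 4y >= 15, x >= 0, y >= 0:
Stationarity: 2x = mu*5 + mu_x, 2y = mu*4 + mu_y, with mu, mu_x, mu_y >= 0
Complementary slackness: mu*(5x + 4y - 15) = 0, mu_x*x = 0, mu_y*y = 0
(0, 0) is infeasible (5*0 + 4*0 < 15), so if mu = 0 stationarity would force x = mu_x/2 >= 0, y = mu_y/2 >= 0 with mu_x*x = mu_y*y = 0, i.e. x = y = 0: contradiction. Hence mu > 0 and 5x + 4y = 15 is active.
Try x > 0, y > 0 (so mu_x = mu_y = 0): x = 5*mu/2, y = 4*mu/2
Substitute: 5*(5*mu/2) + 4*(4*mu/2) = 15
  mu*41/2 = 15 => mu = 30/41
x* = 75/41 > 0, y* = 60/41 > 0, consistent with mu_x = mu_y = 0.
f is convex and the constraints are linear, so this KKT point is the global minimum.
f* = 225/41
Active constraints: 5x + 4y >= 15 (holds with equality, mu = 30/41 > 0); x >= 0 and y >= 0 are inactive (mu_x = mu_y = 0).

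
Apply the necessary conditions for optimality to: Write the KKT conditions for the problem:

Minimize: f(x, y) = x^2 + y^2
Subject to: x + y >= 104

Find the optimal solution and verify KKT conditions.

KKT conditions for min x^2 + y^2 s.t. x + y >= 104:
Stationarity: 2x = mu, 2y = mu
So x = y = mu/2.
Complementary slackness: mu*(x + y - 104) = 0
Primal feasibility: x + y >= 104; dual feasibility: mu >= 0
If mu = 0 then x = y = 0, but 0 + 0 < 104 is infeasible, so the constraint is active.
Constraint active: x + y = 2*(mu/2) = 104 => mu = 104
x = y = 52, f = 5408
Verify: stationarity 2*52 = 104 = mu; primal 52 + 52 = 104 >= 104; dual mu = 104 >= 0; complementary slackness 104*(104 - 104) = 0. All KKT conditions hold.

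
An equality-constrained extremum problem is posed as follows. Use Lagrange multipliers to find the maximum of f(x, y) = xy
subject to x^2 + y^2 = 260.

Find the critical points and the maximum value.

Lagrange conditions: y = 2*lambda*x and x = 2*lambda*y
If x = 0 then y = 0, violating the constraint, so x, y != 0.
Dividing: y/x = x/y => x^2 = y^2 => y = x or y = -x
Constraint: 2x^2 = 260 => x^2 = 130 => x = +/-sqrt(130)
Critical points: (sqrt(130), sqrt(130)), (-sqrt(130), -sqrt(130)), (sqrt(130), -sqrt(130)), (-sqrt(130), sqrt(130))
  y = x:  xy = x^2 = 130  at (sqrt(130), sqrt(130)) and (-sqrt(130), -sqrt(130))
  y = -x: xy = -x^2 = -130 at (sqrt(130), -sqrt(130)) and (-sqrt(130), sqrt(130))
Maximum xy = 130 at (sqrt(130), sqrt(130)) and (-sqrt(130), -sqrt(130))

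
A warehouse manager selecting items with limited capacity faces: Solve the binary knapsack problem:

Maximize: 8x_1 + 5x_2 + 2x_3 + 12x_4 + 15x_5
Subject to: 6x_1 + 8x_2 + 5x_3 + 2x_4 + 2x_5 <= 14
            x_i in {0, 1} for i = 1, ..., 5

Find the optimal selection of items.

Items: item 1 (v=8, w=6), item 2 (v=5, w=8), item 3 (v=2, w=5), item 4 (v=12, w=2), item 5 (v=15, w=2)
Capacity: 14
Checking all 32 subsets (w = total weight, v = total value):
  {}: w = 0, v = 0
  {1}: w = 6, v = 8
  {2}: w = 8, v = 5
  {3}: w = 5, v = 2
  {4}: w = 2, v = 12
  {5}: w = 2, v = 15
  {1, 2}: w = 14, v = 13
  {1, 3}: w = 11, v = 10
  {1, 4}: w = 8, v = 20
  {1, 5}: w = 8, v = 23
  {2, 3}: w = 13, v = 7
  {2, 4}: w = 10, v = 17
  {2, 5}: w = 10, v = 20
  {3, 4}: w = 7, v = 14
  {3, 5}: w = 7, v = 17
  {4, 5}: w = 4, v = 27
  {1, 2, 3}: w = 19 > 14, infeasible
  {1, 2, 4}: w = 16 > 14, infeasible
  {1, 2, 5}: w = 16 > 14, infeasible
  {1, 3, 4}: w = 13, v = 22
  {1, 3, 5}: w = 13, v = 25
  {1, 4, 5}: w = 10, v = 35
  {2, 3, 4}: w = 15 > 14, infeasible
  {2, 3, 5}: w = 15 > 14, infeasible
  {2, 4, 5}: w = 12, v = 32
  {3, 4, 5}: w = 9, v = 29
  {1, 2, 3, 4}: w = 21 > 14, infeasible
  {1, 2, 3, 5}: w = 21 > 14, infeasible
  {1, 2, 4, 5}: w = 18 > 14, infeasible
  {1, 3, 4, 5}: w = 15 > 14, infeasible
  {2, 3, 4, 5}: w = 17 > 14, infeasible
  {1, 2, 3, 4, 5}: w = 23 > 14, infeasible
Best feasible subset: items [1, 4, 5]
Total weight: 10 <= 14, total value: 35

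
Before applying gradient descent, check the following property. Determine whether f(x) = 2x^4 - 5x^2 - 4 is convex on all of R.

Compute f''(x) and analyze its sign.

f(x) = 2x^4 - 5x^2 - 4
f'(x) = 8x^3 + -10x
f''(x) = 24x^2 + -10
f''(0) = -10 < 0, so not convex near x = 0
Therefore, f is not globally convex on R.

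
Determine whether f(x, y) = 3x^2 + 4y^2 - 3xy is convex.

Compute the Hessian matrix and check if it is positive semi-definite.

f(x,y) = 3x^2 + 4y^2 - 3xy
Hessian H = [[6, -3], [-3, 8]]
trace(H) = 14, det(H) = 39
Eigenvalues: (14 +/- sqrt(40)) / 2 = 10.16, 3.838
Since both eigenvalues > 0, f is convex.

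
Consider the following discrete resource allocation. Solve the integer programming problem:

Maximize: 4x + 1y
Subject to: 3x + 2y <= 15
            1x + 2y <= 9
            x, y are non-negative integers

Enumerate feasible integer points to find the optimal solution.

Constraint 1: 3x + 2y <= 15
Constraint 2: 1x + 2y <= 9
Feasible x range (need y >= 0): 0 <= x <= min(15/3, 9/1) => x in {0, ..., 5}.
Enumerate feasible integer points row by row (the coefficient of y is 1 > 0, so for each x the largest feasible y gives the best value):
  x = 0: y <= min((15 - 3*0)/2, (9 - 1*0)/2) => y in {0, ..., 4}; best 4*0 + 1*4 = 4
  x = 1: y <= min((15 - 3*1)/2, (9 - 1*1)/2) => y in {0, ..., 4}; best 4*1 + 1*4 = 8
  x = 2: y <= min((15 - 3*2)/2, (9 - 1*2)/2) => y in {0, ..., 3}; best 4*2 + 1*3 = 11
  x = 3: y <= min((15 - 3*3)/2, (9 - 1*3)/2) => y in {0, ..., 3}; best 4*3 + 1*3 = 15
  x = 4: y <= min((15 - 3*4)/2, (9 - 1*4)/2) => y in {0, ..., 1}; best 4*4 + 1*1 = 17
  x = 5: y <= min((15 - 3*5)/2, (9 - 1*5)/2) => y in {0}; best 4*5 + 1*0 = 20
The maximum 4x + 1y = 20 is achieved at x = 5, y = 0.
Check: 3*5 + 2*0 = 15 <= 15 and 1*5 + 2*0 = 5 <= 9.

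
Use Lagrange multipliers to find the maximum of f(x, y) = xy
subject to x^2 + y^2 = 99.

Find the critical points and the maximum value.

Lagrange conditions: y = 2*lambda*x and x = 2*lambda*y
If x = 0 then y = 0, violating the constraint, so x, y != 0.
Dividing: y/x = x/y => x^2 = y^2 => y = x or y = -x
Constraint: 2x^2 = 99 => x^2 = 99/2 => x = +/-sqrt(99/2)
Critical points: (sqrt(99/2), sqrt(99/2)), (-sqrt(99/2), -sqrt(99/2)), (sqrt(99/2), -sqrt(99/2)), (-sqrt(99/2), sqrt(99/2))
  y = x:  xy = x^2 = 99/2  at (sqrt(99/2), sqrt(99/2)) and (-sqrt(99/2), -sqrt(99/2))
  y = -x: xy = -x^2 = -99/2 at (sqrt(99/2), -sqrt(99/2)) and (-sqrt(99/2), sqrt(99/2))
Maximum xy = 99/2 at (sqrt(99/2), sqrt(99/2)) and (-sqrt(99/2), -sqrt(99/2))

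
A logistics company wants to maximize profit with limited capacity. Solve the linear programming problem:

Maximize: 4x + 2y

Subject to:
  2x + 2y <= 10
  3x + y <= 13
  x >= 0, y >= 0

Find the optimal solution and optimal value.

Feasible vertices: (0, 0), (0, 5), (4, 1), (13/3, 0)
Objective 4x + 2y at each:
  (0, 0): 0
  (0, 5): 10
  (4, 1): 18
  (13/3, 0): 52/3
Maximum is 18 at (4, 1).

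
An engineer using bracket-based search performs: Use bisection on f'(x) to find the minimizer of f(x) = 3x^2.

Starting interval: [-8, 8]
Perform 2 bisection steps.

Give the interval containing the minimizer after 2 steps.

Finding critical point of f(x) = 3x^2 using bisection on f'(x) = 6x + 0.
f'(x) = 0 when x = 0.
Starting interval: [-8, 8]
Step 1: mid = 0, f'(mid) = 0, new interval = [0, 0]
Step 2: mid = 0, f'(mid) = 0, new interval = [0, 0]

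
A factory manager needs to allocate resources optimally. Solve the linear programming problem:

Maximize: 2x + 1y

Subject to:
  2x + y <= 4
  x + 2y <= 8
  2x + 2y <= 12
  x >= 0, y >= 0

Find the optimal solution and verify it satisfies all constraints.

Feasible vertices: (0, 0), (0, 4), (2, 0)
Objective 2x + 1y at each vertex:
  (0, 0): 0
  (0, 4): 4
  (2, 0): 4
Maximum is 4 at (0, 4).
Verify constraints at (x, y) = (0, 4):
  2*0 + 1*4 = 4 <= 4 (active)
  1*0 + 2*4 = 8 <= 8 (active)
  2*0 + 2*4 = 8 <= 12
  x = 0 >= 0, y = 4 >= 0. All constraints satisfied.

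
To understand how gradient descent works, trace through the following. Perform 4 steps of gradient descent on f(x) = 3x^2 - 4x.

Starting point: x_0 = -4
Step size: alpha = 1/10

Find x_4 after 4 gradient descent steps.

f(x) = 3x^2 - 4x, f'(x) = 6x + (-4)
Step 1: f'(-4) = -28, x_1 = -4 - 1/10 * -28 = -6/5
Step 2: f'(-6/5) = -56/5, x_2 = -6/5 - 1/10 * -56/5 = -2/25
Step 3: f'(-2/25) = -112/25, x_3 = -2/25 - 1/10 * -112/25 = 46/125
Step 4: f'(46/125) = -224/125, x_4 = 46/125 - 1/10 * -224/125 = 342/625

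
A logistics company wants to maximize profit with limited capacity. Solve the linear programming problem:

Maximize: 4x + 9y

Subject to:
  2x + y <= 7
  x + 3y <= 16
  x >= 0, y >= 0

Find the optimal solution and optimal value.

Feasible vertices: (0, 0), (0, 16/3), (1, 5), (7/2, 0)
Objective 4x + 9y at each:
  (0, 0): 0
  (0, 16/3): 48
  (1, 5): 49
  (7/2, 0): 14
Maximum is 49 at (1, 5).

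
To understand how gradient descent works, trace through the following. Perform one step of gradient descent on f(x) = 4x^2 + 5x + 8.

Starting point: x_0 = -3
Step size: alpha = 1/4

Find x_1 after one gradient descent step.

f(x) = 4x^2 + 5x + 8
f'(x) = 8x + 5
f'(-3) = 8*-3 + (5) = -19
x_1 = x_0 - alpha * f'(x_0) = -3 - 1/4 * -19 = 7/4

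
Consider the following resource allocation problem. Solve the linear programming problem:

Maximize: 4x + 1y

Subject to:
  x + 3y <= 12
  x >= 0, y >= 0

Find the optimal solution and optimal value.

The feasible region has vertices at [(0, 0), (12, 0), (0, 4)].
Checking objective 4x + 1y at each vertex:
  (0, 0): 4*0 + 1*0 = 0
  (12, 0): 4*12 + 1*0 = 48
  (0, 4): 4*0 + 1*4 = 4
Maximum is 48 at (12, 0).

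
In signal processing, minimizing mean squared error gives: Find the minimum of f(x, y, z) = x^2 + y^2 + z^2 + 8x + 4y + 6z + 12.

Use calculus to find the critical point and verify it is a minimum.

f(x,y,z) = x^2 + y^2 + z^2 + 8x + 4y + 6z + 12
df/dx = 2x + (8) = 0 => x = -4
df/dy = 2y + (4) = 0 => y = -2
df/dz = 2z + (6) = 0 => z = -3
f(-4,-2,-3) = 1*(-4)^2 + 1*(-2)^2 + 1*(-3)^2 + 8*(-4) + 4*(-2) + 6*(-3) + 12 = -17
Hessian is diagonal with entries 2, 2, 2 > 0, confirmed minimum.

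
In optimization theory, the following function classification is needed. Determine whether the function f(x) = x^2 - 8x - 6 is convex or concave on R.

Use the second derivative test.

f(x) = x^2 - 8x - 6
f'(x) = 2x - 8
f''(x) = 2
Since f''(x) = 2 > 0 for all x, f is convex on R.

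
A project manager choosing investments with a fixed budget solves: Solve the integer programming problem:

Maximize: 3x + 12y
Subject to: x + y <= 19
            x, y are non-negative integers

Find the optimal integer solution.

Objective: 3x + 12y, constraint: x + y <= 19
Coefficient of y is 12 > coefficient of x is 3, so allocate the entire budget to y.
Optimal: x = 0, y = 19, value = 228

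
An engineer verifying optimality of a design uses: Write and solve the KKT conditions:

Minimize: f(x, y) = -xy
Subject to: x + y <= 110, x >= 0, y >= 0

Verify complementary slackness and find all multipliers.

Problem: min -xy s.t. x + y <= 110 (multiplier lambda), x >= 0 (mu_x), y >= 0 (mu_y)
KKT stationarity: -y + lambda - mu_x = 0, -x + lambda - mu_y = 0, with lambda, mu_x, mu_y >= 0
Complementary slackness: lambda*(x + y - 110) = 0, mu_x*x = 0, mu_y*y = 0
If lambda = 0: y = -mu_x <= 0 and x = -mu_y <= 0 force x = y = 0 with f = 0; but x = y = 55 is feasible with f = -3025 < 0, so this is not the minimum. Hence lambda > 0 and x + y = 110.
Try x > 0, y > 0 (so mu_x = mu_y = 0): y = lambda, x = lambda => x = y = lambda
x + y = 110 => 2*lambda = 110 => lambda = 55
x* = y* = 55 > 0, consistent with mu_x = mu_y = 0.
(Any feasible point with x = 0 or y = 0 has f = 0 > -3025, so the minimum is not on those boundaries.)
min(-xy) = -3025 (i.e. max xy = 3025)
Multipliers: lambda = 55, mu_x = 0, mu_y = 0
Complementary slackness: lambda*(x + y - 110) = 55*(55 + 55 - 110) = 0, mu_x*x = 0*55 = 0, mu_y*y = 0*55 = 0. Satisfied.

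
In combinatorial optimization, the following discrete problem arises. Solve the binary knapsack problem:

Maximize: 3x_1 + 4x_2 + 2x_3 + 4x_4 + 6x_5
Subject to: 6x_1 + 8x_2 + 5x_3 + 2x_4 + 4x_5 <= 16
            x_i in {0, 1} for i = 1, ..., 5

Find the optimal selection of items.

Items: item 1 (v=3, w=6), item 2 (v=4, w=8), item 3 (v=2, w=5), item 4 (v=4, w=2), item 5 (v=6, w=4)
Capacity: 16
Checking all 32 subsets (w = total weight, v = total value):
  {}: w = 0, v = 0
  {1}: w = 6, v = 3
  {2}: w = 8, v = 4
  {3}: w = 5, v = 2
  {4}: w = 2, v = 4
  {5}: w = 4, v = 6
  {1, 2}: w = 14, v = 7
  {1, 3}: w = 11, v = 5
  {1, 4}: w = 8, v = 7
  {1, 5}: w = 10, v = 9
  {2, 3}: w = 13, v = 6
  {2, 4}: w = 10, v = 8
  {2, 5}: w = 12, v = 10
  {3, 4}: w = 7, v = 6
  {3, 5}: w = 9, v = 8
  {4, 5}: w = 6, v = 10
  {1, 2, 3}: w = 19 > 16, infeasible
  {1, 2, 4}: w = 16, v = 11
  {1, 2, 5}: w = 18 > 16, infeasible
  {1, 3, 4}: w = 13, v = 9
  {1, 3, 5}: w = 15, v = 11
  {1, 4, 5}: w = 12, v = 13
  {2, 3, 4}: w = 15, v = 10
  {2, 3, 5}: w = 17 > 16, infeasible
  {2, 4, 5}: w = 14, v = 14
  {3, 4, 5}: w = 11, v = 12
  {1, 2, 3, 4}: w = 21 > 16, infeasible
  {1, 2, 3, 5}: w = 23 > 16, infeasible
  {1, 2, 4, 5}: w = 20 > 16, infeasible
  {1, 3, 4, 5}: w = 17 > 16, infeasible
  {2, 3, 4, 5}: w = 19 > 16, infeasible
  {1, 2, 3, 4, 5}: w = 25 > 16, infeasible
Best feasible subset: items [2, 4, 5]
Total weight: 14 <= 16, total value: 14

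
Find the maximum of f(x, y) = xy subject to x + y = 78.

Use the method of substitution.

Substitute y = 78 - x into f(x,y) = xy:
g(x) = x(78 - x) = 78x - x^2
g'(x) = 78 - 2x = 0  =>  x = 39
y = 78 - 39 = 39
Maximum value = 39 * 39 = 1521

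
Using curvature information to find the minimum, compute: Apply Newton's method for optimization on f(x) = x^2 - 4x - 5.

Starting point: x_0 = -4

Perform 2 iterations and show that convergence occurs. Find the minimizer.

f(x) = x^2 - 4x - 5, f'(x) = 2x + (-4), f''(x) = 2
Step 1: f'(-4) = -12, x_1 = -4 - -12/2 = 2
Step 2: f'(2) = 0, x_2 = 2 (converged)
Newton's method converges in 1 step for quadratics.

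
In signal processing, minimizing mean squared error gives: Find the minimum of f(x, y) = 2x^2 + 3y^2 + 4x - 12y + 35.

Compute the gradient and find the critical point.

f(x,y) = 2x^2 + 3y^2 + 4x - 12y + 35
df/dx = 4x + (4) = 0  =>  x = -1
df/dy = 6y + (-12) = 0  =>  y = 2
f(-1, 2) = 2*(-1)^2 + 3*(2)^2 + 4*(-1) + -12*(2) + 35 = 21
Hessian is diagonal with entries 4, 6 > 0, so this is a minimum.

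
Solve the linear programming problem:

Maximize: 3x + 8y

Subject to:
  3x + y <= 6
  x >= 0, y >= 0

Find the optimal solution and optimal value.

The feasible region has vertices at [(0, 0), (2, 0), (0, 6)].
Checking objective 3x + 8y at each vertex:
  (0, 0): 3*0 + 8*0 = 0
  (2, 0): 3*2 + 8*0 = 6
  (0, 6): 3*0 + 8*6 = 48
Maximum is 48 at (0, 6).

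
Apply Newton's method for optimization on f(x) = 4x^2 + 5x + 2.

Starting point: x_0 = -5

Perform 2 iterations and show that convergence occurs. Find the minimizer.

f(x) = 4x^2 + 5x + 2, f'(x) = 8x + (5), f''(x) = 8
Step 1: f'(-5) = -35, x_1 = -5 - -35/8 = -5/8
Step 2: f'(-5/8) = 0, x_2 = -5/8 (converged)
Newton's method converges in 1 step for quadratics.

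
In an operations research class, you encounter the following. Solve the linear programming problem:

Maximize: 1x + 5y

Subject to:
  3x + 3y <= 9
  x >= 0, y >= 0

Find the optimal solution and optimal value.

The feasible region has vertices at [(0, 0), (3, 0), (0, 3)].
Checking objective 1x + 5y at each vertex:
  (0, 0): 1*0 + 5*0 = 0
  (3, 0): 1*3 + 5*0 = 3
  (0, 3): 1*0 + 5*3 = 15
Maximum is 15 at (0, 3).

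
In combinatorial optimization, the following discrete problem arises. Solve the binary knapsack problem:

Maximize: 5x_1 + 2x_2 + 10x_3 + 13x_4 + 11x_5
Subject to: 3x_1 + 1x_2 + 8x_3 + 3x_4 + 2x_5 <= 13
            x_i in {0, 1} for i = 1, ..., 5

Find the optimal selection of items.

Items: item 1 (v=5, w=3), item 2 (v=2, w=1), item 3 (v=10, w=8), item 4 (v=13, w=3), item 5 (v=11, w=2)
Capacity: 13
Checking all 32 subsets (w = total weight, v = total value):
  {}: w = 0, v = 0
  {1}: w = 3, v = 5
  {2}: w = 1, v = 2
  {3}: w = 8, v = 10
  {4}: w = 3, v = 13
  {5}: w = 2, v = 11
  {1, 2}: w = 4, v = 7
  {1, 3}: w = 11, v = 15
  {1, 4}: w = 6, v = 18
  {1, 5}: w = 5, v = 16
  {2, 3}: w = 9, v = 12
  {2, 4}: w = 4, v = 15
  {2, 5}: w = 3, v = 13
  {3, 4}: w = 11, v = 23
  {3, 5}: w = 10, v = 21
  {4, 5}: w = 5, v = 24
  {1, 2, 3}: w = 12, v = 17
  {1, 2, 4}: w = 7, v = 20
  {1, 2, 5}: w = 6, v = 18
  {1, 3, 4}: w = 14 > 13, infeasible
  {1, 3, 5}: w = 13, v = 26
  {1, 4, 5}: w = 8, v = 29
  {2, 3, 4}: w = 12, v = 25
  {2, 3, 5}: w = 11, v = 23
  {2, 4, 5}: w = 6, v = 26
  {3, 4, 5}: w = 13, v = 34
  {1, 2, 3, 4}: w = 15 > 13, infeasible
  {1, 2, 3, 5}: w = 14 > 13, infeasible
  {1, 2, 4, 5}: w = 9, v = 31
  {1, 3, 4, 5}: w = 16 > 13, infeasible
  {2, 3, 4, 5}: w = 14 > 13, infeasible
  {1, 2, 3, 4, 5}: w = 17 > 13, infeasible
Best feasible subset: items [3, 4, 5]
Total weight: 13 <= 13, total value: 34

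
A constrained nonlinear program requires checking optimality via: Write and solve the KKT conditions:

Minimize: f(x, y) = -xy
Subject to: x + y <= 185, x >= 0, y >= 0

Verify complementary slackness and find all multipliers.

Problem: min -xy s.t. x + y <= 185 (multiplier lambda), x >= 0 (mu_x), y >= 0 (mu_y)
KKT stationarity: -y + lambda - mu_x = 0, -x + lambda - mu_y = 0, with lambda, mu_x, mu_y >= 0
Complementary slackness: lambda*(x + y - 185) = 0, mu_x*x = 0, mu_y*y = 0
If lambda = 0: y = -mu_x <= 0 and x = -mu_y <= 0 force x = y = 0 with f = 0; but x = y = 185/2 is feasible with f = -34225/4 < 0, so this is not the minimum. Hence lambda > 0 and x + y = 185.
Try x > 0, y > 0 (so mu_x = mu_y = 0): y = lambda, x = lambda => x = y = lambda
x + y = 185 => 2*lambda = 185 => lambda = 185/2
x* = y* = 185/2 > 0, consistent with mu_x = mu_y = 0.
(Any feasible point with x = 0 or y = 0 has f = 0 > -34225/4, so the minimum is not on those boundaries.)
min(-xy) = -34225/4 (i.e. max xy = 34225/4)
Multipliers: lambda = 185/2, mu_x = 0, mu_y = 0
Complementary slackness: lambda*(x + y - 185) = 185/2*(185/2 + 185/2 - 185) = 0, mu_x*x = 0*185/2 = 0, mu_y*y = 0*185/2 = 0. Satisfied.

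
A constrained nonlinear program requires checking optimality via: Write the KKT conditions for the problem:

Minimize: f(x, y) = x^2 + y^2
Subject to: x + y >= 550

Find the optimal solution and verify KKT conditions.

KKT conditions for min x^2 + y^2 s.t. x + y >= 550:
Stationarity: 2x = mu, 2y = mu
So x = y = mu/2.
Complementary slackness: mu*(x + y - 550) = 0
Primal feasibility: x + y >= 550; dual feasibility: mu >= 0
If mu = 0 then x = y = 0, but 0 + 0 < 550 is infeasible, so the constraint is active.
Constraint active: x + y = 2*(mu/2) = 550 => mu = 550
x = y = 275, f = 151250
Verify: stationarity 2*275 = 550 = mu; primal 275 + 275 = 550 >= 550; dual mu = 550 >= 0; complementary slackness 550*(550 - 550) = 0. All KKT conditions hold.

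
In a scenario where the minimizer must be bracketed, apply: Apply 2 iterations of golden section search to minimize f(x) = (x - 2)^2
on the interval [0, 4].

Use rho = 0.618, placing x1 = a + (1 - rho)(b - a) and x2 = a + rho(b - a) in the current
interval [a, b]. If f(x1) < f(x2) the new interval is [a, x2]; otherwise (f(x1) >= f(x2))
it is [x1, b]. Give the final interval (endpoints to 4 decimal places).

Golden section search for min of f(x) = (x - 2)^2 on [0, 4].
Each step: x1 = a + (1 - rho)(b - a), x2 = a + rho(b - a); if f(x1) < f(x2) keep [a, x2], otherwise keep [x1, b].
Step 1: [0.0000, 4.0000], x1=1.5280 (f=0.2228), x2=2.4720 (f=0.2228); f(x1) = f(x2) (tie, not '<') => keep [1.5280, 4.0000]
Step 2: [1.5280, 4.0000], x1=2.4723 (f=0.2231), x2=3.0557 (f=1.1145); f(x1) < f(x2) => keep [1.5280, 3.0557]
Final interval: [1.5280, 3.0557]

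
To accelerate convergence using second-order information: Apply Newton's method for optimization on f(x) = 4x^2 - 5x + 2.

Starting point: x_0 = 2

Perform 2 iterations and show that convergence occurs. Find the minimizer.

f(x) = 4x^2 - 5x + 2, f'(x) = 8x + (-5), f''(x) = 8
Step 1: f'(2) = 11, x_1 = 2 - 11/8 = 5/8
Step 2: f'(5/8) = 0, x_2 = 5/8 (converged)
Newton's method converges in 1 step for quadratics.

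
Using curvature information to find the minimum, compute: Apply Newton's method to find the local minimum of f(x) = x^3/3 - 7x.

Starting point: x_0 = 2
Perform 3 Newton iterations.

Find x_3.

f(x) = x^3/3 - 7x
f'(x) = x^2 - 7, f''(x) = 2x
Newton update: x_{n+1} = x_n - (x_n^2 - 7)/(2*x_n)
Step 1: x_0 = 2, f'=-3, f''=4, x_1 = 11/4
Step 2: x_1 = 11/4, f'=9/16, f''=11/2, x_2 = 233/88
Step 3: x_2 = 233/88, f'=81/7744, f''=233/44, x_3 = 108497/41008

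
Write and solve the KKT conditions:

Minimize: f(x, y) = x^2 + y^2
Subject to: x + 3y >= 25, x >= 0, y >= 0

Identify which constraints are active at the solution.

KKT conditions for min x^2 + y^2 s.t. 1x + 3y >= 25, x >= 0, y >= 0:
Stationarity: 2x = mu*1 + mu_x, 2y = mu*3 + mu_y, with mu, mu_x, mu_y >= 0
Complementary slackness: mu*(x + 3y - 25) = 0, mu_x*x = 0, mu_y*y = 0
(0, 0) is infeasible (1*0 + 3*0 < 25), so if mu = 0 stationarity would force x = mu_x/2 >= 0, y = mu_y/2 >= 0 with mu_x*x = mu_y*y = 0, i.e. x = y = 0: contradiction. Hence mu > 0 and x + 3y = 25 is active.
Try x > 0, y > 0 (so mu_x = mu_y = 0): x = 1*mu/2, y = 3*mu/2
Substitute: 1*(1*mu/2) + 3*(3*mu/2) = 25
  mu*10/2 = 25 => mu = 5
x* = 5/2 > 0, y* = 15/2 > 0, consistent with mu_x = mu_y = 0.
f is convex and the constraints are linear, so this KKT point is the global minimum.
f* = 125/2
Active constraints: x + 3y >= 25 (holds with equality, mu = 5 > 0); x >= 0 and y >= 0 are inactive (mu_x = mu_y = 0).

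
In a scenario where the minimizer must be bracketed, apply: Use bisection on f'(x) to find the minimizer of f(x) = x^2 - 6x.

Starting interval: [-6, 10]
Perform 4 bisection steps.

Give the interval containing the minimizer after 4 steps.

Finding critical point of f(x) = x^2 - 6x using bisection on f'(x) = 2x + -6.
f'(x) = 0 when x = 3.
Starting interval: [-6, 10]
Step 1: mid = 2, f'(mid) = -2, new interval = [2, 10]
Step 2: mid = 6, f'(mid) = 6, new interval = [2, 6]
Step 3: mid = 4, f'(mid) = 2, new interval = [2, 4]
Step 4: mid = 3, f'(mid) = 0, new interval = [3, 3]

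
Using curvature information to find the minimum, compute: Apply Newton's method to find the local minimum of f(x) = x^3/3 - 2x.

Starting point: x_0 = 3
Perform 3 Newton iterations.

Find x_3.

f(x) = x^3/3 - 2x
f'(x) = x^2 - 2, f''(x) = 2x
Newton update: x_{n+1} = x_n - (x_n^2 - 2)/(2*x_n)
Step 1: x_0 = 3, f'=7, f''=6, x_1 = 11/6
Step 2: x_1 = 11/6, f'=49/36, f''=11/3, x_2 = 193/132
Step 3: x_2 = 193/132, f'=2401/17424, f''=193/66, x_3 = 72097/50952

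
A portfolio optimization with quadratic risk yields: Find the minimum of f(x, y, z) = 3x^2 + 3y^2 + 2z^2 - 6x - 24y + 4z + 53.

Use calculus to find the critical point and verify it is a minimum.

f(x,y,z) = 3x^2 + 3y^2 + 2z^2 - 6x - 24y + 4z + 53
df/dx = 6x + (-6) = 0 => x = 1
df/dy = 6y + (-24) = 0 => y = 4
df/dz = 4z + (4) = 0 => z = -1
f(1,4,-1) = 3*(1)^2 + 3*(4)^2 + 2*(-1)^2 + -6*(1) + -24*(4) + 4*(-1) + 53 = 0
Hessian is diagonal with entries 6, 6, 4 > 0, confirmed minimum.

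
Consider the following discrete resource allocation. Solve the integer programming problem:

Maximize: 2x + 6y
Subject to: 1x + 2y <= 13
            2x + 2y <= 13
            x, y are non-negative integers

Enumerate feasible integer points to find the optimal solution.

Constraint 1: 1x + 2y <= 13
Constraint 2: 2x + 2y <= 13
Feasible x range (need y >= 0): 0 <= x <= min(13/1, 13/2) => x in {0, ..., 6}.
Enumerate feasible integer points row by row (the coefficient of y is 6 > 0, so for each x the largest feasible y gives the best value):
  x = 0: y <= min((13 - 1*0)/2, (13 - 2*0)/2) => y in {0, ..., 6}; best 2*0 + 6*6 = 36
  x = 1: y <= min((13 - 1*1)/2, (13 - 2*1)/2) => y in {0, ..., 5}; best 2*1 + 6*5 = 32
  x = 2: y <= min((13 - 1*2)/2, (13 - 2*2)/2) => y in {0, ..., 4}; best 2*2 + 6*4 = 28
  x = 3: y <= min((13 - 1*3)/2, (13 - 2*3)/2) => y in {0, ..., 3}; best 2*3 + 6*3 = 24
  x = 4: y <= min((13 - 1*4)/2, (13 - 2*4)/2) => y in {0, ..., 2}; best 2*4 + 6*2 = 20
  x = 5: y <= min((13 - 1*5)/2, (13 - 2*5)/2) => y in {0, ..., 1}; best 2*5 + 6*1 = 16
  x = 6: y <= min((13 - 1*6)/2, (13 - 2*6)/2) => y in {0}; best 2*6 + 6*0 = 12
The maximum 2x + 6y = 36 is achieved at x = 0, y = 6.
Check: 1*0 + 2*6 = 12 <= 13 and 2*0 + 2*6 = 12 <= 13.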